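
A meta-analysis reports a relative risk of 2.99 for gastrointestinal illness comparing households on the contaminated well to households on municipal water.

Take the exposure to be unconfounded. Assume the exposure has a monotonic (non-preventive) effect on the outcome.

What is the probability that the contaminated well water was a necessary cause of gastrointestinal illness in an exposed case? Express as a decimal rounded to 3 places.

PN ≈ 0.666

Under exogeneity and monotonicity, PN = (RR − 1) / RR = 1 − 1/RR.
PN = (2.99 − 1) / 2.99 = 1.99 / 2.99 ≈ 0.6656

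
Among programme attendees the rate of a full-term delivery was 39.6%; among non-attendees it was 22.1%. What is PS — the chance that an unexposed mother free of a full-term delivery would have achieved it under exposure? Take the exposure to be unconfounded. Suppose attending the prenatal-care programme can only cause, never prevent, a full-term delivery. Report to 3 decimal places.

PS ≈ 0.225

p₁ = 0.396, p₀ = 0.221.
Under exogeneity and monotonicity, PS = (p₁ − p₀) / (1 − p₀).
PS = (0.396 − 0.221) / (1 − 0.221) = 0.175 / 0.779 ≈ 0.2246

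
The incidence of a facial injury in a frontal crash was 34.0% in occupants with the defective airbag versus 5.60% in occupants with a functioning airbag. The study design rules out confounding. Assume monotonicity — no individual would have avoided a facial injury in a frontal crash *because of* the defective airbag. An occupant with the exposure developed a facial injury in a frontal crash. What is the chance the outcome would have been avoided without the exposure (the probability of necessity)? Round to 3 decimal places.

p₁ = 0.34, p₀ = 0.056.
Under exogeneity and monotonicity, PN = (p₁ − p₀) / p₁.
PN = (0.34 − 0.056) / 0.34 = 0.284 / 0.34 ≈ 0.8353

PN ≈ 0.835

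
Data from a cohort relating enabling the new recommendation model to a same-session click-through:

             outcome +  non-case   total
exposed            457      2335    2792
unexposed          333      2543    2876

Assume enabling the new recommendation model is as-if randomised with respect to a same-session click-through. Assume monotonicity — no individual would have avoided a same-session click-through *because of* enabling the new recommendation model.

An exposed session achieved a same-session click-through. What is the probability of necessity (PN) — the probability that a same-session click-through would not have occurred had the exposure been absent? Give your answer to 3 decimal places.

PN ≈ 0.293

p₁ = P(outcome | exposed) = 457/2792 = 0.16368
p₀ = P(outcome | unexposed) = 333/2876 = 0.11579
Under exogeneity and monotonicity, PN = (p₁ − p₀)/p₁.
PN = (0.16368 − 0.11579) / 0.16368 ≈ 0.2926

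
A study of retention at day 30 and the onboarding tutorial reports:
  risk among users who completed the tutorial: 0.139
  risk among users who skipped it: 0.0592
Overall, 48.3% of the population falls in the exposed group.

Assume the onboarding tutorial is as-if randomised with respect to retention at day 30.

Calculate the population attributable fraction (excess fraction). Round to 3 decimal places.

Let p₁ = 0.139, p₀ = 0.0592.
Overall risk P(Y=1) = π·p₁ + (1−π)·p₀ = 0.483×0.139 + 0.517×0.0592 = 0.097743.
Under exogeneity, PAF = [P(Y=1) − p₀] / P(Y=1).
PAF = (0.097743 − 0.0592) / 0.097743 ≈ 0.3943

PAF ≈ 0.394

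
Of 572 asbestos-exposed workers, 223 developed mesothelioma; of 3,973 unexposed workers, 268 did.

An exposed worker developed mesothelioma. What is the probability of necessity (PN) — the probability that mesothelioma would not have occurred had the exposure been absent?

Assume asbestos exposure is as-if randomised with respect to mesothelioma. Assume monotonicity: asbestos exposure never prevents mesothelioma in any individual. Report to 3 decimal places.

p₁ = P(outcome | exposed) = 223/572 = 0.38986
p₀ = P(outcome | unexposed) = 268/3973 = 0.067455
Under exogeneity and monotonicity, PN = (p₁ − p₀) / p₁.
PN = (0.38986 − 0.067455) / 0.38986 = 0.3224 / 0.38986 ≈ 0.8270

PN ≈ 0.827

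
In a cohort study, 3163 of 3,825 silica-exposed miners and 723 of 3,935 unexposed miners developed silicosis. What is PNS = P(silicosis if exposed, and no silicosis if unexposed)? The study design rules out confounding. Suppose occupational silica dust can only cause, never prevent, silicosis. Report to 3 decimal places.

PNS ≈ 0.643

p₁ = P(outcome | exposed) = 3163/3825 = 0.82693
p₀ = P(outcome | unexposed) = 723/3935 = 0.18374
Under exogeneity and monotonicity, PNS = p₁ − p₀.
PNS = 0.82693 − 0.18374 = 0.64319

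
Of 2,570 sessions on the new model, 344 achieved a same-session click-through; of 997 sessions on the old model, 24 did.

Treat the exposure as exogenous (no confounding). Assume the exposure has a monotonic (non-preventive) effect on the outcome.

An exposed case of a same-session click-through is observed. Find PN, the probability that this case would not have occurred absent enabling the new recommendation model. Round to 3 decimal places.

PN ≈ 0.820

p₁ = P(outcome | exposed) = 344/2570 = 0.13385
p₀ = P(outcome | unexposed) = 24/997 = 0.024072
Under exogeneity and monotonicity, PN = (p₁ − p₀) / p₁.
PN = (0.13385 − 0.024072) / 0.13385 = 0.10978 / 0.13385 ≈ 0.8202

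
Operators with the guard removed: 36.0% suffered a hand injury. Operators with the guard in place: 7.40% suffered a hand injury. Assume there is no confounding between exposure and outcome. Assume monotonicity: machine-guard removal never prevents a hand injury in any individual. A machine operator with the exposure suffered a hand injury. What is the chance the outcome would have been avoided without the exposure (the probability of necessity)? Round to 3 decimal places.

p₁ = 0.36, p₀ = 0.074.
Under exogeneity and monotonicity, PN = (p₁ − p₀) / p₁.
PN = (0.36 − 0.074) / 0.36 = 0.286 / 0.36 ≈ 0.7944

PN ≈ 0.794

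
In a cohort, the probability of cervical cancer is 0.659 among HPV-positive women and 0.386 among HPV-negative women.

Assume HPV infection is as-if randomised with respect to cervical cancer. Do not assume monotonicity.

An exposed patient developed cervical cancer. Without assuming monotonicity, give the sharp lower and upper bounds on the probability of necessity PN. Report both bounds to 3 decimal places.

0.414 ≤ PN ≤ 0.932

Let p₁ = 0.659, p₀ = 0.386.
Under exogeneity alone the bounds on PN are max{0,(p₁−p₀)/p₁} ≤ PN ≤ min{1,(1−p₀)/p₁}.
  lower = (p₁ − p₀)/p₁ = 0.273 / 0.659 ≈ 0.4143
  upper = min{1, (1 − p₀)/p₁} = 0.614 / 0.659 ≈ 0.9317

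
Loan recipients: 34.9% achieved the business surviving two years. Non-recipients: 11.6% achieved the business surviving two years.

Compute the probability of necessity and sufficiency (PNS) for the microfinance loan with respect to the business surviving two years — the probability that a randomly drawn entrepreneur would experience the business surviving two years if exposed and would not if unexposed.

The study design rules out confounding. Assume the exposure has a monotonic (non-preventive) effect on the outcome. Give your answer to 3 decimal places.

PNS ≈ 0.233

p₁ = 0.349, p₀ = 0.116.
Under exogeneity and monotonicity, PNS = p₁ − p₀.
PNS = 0.349 − 0.116 = 0.233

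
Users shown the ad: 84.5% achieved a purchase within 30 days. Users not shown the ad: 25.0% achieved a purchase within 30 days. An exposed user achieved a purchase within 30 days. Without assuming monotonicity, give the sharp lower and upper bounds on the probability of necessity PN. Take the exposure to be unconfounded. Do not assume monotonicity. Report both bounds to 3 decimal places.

0.704 ≤ PN ≤ 0.888

p₁ = 0.845, p₀ = 0.25.
Under exogeneity alone the bounds on PN are max{0,(p₁−p₀)/p₁} ≤ PN ≤ min{1,(1−p₀)/p₁}.
  lower = (p₁ − p₀)/p₁ = 0.595 / 0.845 ≈ 0.7041
  upper = min{1, (1 − p₀)/p₁} = 0.75 / 0.845 ≈ 0.8876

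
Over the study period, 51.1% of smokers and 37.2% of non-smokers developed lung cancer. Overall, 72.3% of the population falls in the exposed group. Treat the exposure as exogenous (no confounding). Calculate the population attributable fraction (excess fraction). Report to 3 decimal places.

p₁ = 0.511, p₀ = 0.372.
Overall risk P(Y=1) = π·p₁ + (1−π)·p₀ = 0.723×0.511 + 0.277×0.372 = 0.4725.
Under exogeneity, PAF = [P(Y=1) − p₀] / P(Y=1).
PAF = (0.4725 − 0.372) / 0.4725 ≈ 0.2127

PAF ≈ 0.213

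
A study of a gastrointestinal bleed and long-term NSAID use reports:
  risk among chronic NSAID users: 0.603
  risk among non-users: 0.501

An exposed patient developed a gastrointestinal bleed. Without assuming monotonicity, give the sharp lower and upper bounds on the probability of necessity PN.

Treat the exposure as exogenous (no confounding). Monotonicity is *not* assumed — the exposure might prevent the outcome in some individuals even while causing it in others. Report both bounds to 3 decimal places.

Let p₁ = 0.603, p₀ = 0.501.
Under exogeneity alone the bounds on PN are max{0,(p₁−p₀)/p₁} ≤ PN ≤ min{1,(1−p₀)/p₁}.
  lower = (p₁ − p₀)/p₁ = 0.102 / 0.603 ≈ 0.1692
  upper = min{1, (1 − p₀)/p₁} = 0.499 / 0.603 ≈ 0.8275

0.169 ≤ PN ≤ 0.828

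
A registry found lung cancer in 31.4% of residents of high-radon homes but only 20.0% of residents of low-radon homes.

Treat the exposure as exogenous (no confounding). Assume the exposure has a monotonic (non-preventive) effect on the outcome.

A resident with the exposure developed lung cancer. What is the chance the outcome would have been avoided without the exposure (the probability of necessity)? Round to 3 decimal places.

p₁ = 0.314, p₀ = 0.2.
Under exogeneity and monotonicity, PN = (p₁ − p₀) / p₁.
PN = (0.314 − 0.2) / 0.314 = 0.114 / 0.314 ≈ 0.3631

PN ≈ 0.363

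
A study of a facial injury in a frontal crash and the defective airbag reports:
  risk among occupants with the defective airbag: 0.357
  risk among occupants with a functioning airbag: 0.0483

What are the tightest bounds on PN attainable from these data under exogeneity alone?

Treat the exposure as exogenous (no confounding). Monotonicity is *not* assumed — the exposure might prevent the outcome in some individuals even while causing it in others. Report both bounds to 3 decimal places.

0.865 ≤ PN ≤ 1.000

Let p₁ = 0.357, p₀ = 0.0483.
Under exogeneity alone the bounds on PN are max{0,(p₁−p₀)/p₁} ≤ PN ≤ min{1,(1−p₀)/p₁}.
  lower = (p₁ − p₀)/p₁ = 0.3087 / 0.357 ≈ 0.8647
  upper = min{1, (1 − p₀)/p₁} = 0.9517 / 0.357 ≈ 2.6658 → capped at 1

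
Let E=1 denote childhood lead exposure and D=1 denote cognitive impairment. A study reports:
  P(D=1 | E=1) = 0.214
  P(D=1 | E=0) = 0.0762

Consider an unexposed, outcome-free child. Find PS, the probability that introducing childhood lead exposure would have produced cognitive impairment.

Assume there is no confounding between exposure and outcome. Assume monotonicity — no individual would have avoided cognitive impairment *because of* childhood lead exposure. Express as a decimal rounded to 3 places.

PS ≈ 0.149

Let p₁ = 0.214, p₀ = 0.0762.
Under exogeneity and monotonicity, PS = (p₁ − p₀) / (1 − p₀).
PS = (0.214 − 0.0762) / (1 − 0.0762) = 0.1378 / 0.9238 ≈ 0.1492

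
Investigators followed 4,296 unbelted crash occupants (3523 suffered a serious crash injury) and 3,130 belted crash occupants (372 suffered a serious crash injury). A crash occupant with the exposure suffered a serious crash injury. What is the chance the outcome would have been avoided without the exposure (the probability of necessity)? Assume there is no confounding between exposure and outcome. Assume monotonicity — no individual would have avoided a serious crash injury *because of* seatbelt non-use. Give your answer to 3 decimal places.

PN ≈ 0.855

p₁ = P(outcome | exposed) = 3523/4296 = 0.82007
p₀ = P(outcome | unexposed) = 372/3130 = 0.11885
Under exogeneity and monotonicity, PN = (p₁ − p₀) / p₁.
PN = (0.82007 − 0.11885) / 0.82007 = 0.70122 / 0.82007 ≈ 0.8551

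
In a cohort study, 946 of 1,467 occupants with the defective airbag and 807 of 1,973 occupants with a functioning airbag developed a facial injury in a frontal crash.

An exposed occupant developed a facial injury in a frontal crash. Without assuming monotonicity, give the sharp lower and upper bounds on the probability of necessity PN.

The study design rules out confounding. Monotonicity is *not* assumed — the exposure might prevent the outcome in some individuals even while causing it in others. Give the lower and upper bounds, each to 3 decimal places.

0.366 ≤ PN ≤ 0.916

p₁ = P(outcome | exposed) = 946/1467 = 0.64485
p₀ = P(outcome | unexposed) = 807/1973 = 0.40902
Under exogeneity alone the bounds on PN are max{0,(p₁−p₀)/p₁} ≤ PN ≤ min{1,(1−p₀)/p₁}.
  lower = (p₁ − p₀)/p₁ = 0.23583 / 0.64485 ≈ 0.3657
  upper = min{1, (1 − p₀)/p₁} = 0.59098 / 0.64485 ≈ 0.9165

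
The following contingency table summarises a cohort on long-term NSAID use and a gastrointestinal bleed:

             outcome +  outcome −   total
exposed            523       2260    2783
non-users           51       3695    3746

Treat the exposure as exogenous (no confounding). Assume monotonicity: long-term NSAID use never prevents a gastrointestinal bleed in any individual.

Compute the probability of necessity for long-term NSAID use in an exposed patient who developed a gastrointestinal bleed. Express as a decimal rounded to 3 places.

p₁ = P(outcome | exposed) = 523/2783 = 0.18793
p₀ = P(outcome | unexposed) = 51/3746 = 0.013615
Under exogeneity and monotonicity, PN = (p₁ − p₀)/p₁.
PN = (0.18793 − 0.013615) / 0.18793 ≈ 0.9276

PN ≈ 0.928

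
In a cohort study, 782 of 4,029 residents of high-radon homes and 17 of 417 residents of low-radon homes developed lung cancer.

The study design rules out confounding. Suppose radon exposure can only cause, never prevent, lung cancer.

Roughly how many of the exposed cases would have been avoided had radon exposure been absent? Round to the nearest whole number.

p₁ = P(outcome | exposed) = 782/4029 = 0.19409
p₀ = P(outcome | unexposed) = 17/417 = 0.040767
PN = (p₁ − p₀)/p₁ = (0.19409 − 0.040767) / 0.19409 ≈ 0.78996.
Attributable cases ≈ PN × (exposed cases) = 0.78996 × 782 ≈ 617.75.

about 618 cases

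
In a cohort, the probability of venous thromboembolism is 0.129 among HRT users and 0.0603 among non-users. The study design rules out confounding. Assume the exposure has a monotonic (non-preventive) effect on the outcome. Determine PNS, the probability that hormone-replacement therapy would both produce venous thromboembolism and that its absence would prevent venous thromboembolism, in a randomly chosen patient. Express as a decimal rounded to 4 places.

PNS ≈ 0.0687

Let p₁ = 0.129, p₀ = 0.0603.
Under exogeneity and monotonicity, PNS = p₁ − p₀.
PNS = 0.129 − 0.0603 = 0.0687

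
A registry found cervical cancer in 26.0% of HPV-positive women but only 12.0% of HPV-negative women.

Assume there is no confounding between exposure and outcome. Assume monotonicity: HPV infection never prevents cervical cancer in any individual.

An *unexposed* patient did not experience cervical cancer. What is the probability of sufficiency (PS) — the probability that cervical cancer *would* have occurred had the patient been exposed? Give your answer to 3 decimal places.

PS ≈ 0.159

p₁ = 0.26, p₀ = 0.12.
Under exogeneity and monotonicity, PS = (p₁ − p₀) / (1 − p₀).
PS = (0.26 − 0.12) / (1 − 0.12) = 0.14 / 0.88 ≈ 0.1591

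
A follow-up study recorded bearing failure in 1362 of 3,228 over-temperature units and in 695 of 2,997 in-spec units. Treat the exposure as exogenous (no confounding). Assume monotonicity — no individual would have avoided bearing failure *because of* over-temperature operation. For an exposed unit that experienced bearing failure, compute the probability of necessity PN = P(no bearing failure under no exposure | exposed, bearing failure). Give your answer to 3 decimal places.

p₁ = P(outcome | exposed) = 1362/3228 = 0.42193
p₀ = P(outcome | unexposed) = 695/2997 = 0.2319
Under exogeneity and monotonicity, PN = (p₁ − p₀) / p₁.
PN = (0.42193 − 0.2319) / 0.42193 = 0.19003 / 0.42193 ≈ 0.4504

PN ≈ 0.450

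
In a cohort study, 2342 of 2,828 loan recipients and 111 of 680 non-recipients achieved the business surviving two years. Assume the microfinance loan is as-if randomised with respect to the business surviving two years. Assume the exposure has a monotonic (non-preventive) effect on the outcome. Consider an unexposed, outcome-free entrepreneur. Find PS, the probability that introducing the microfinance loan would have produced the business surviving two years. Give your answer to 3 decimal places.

PS ≈ 0.795

p₁ = P(outcome | exposed) = 2342/2828 = 0.82815
p₀ = P(outcome | unexposed) = 111/680 = 0.16324
Under exogeneity and monotonicity, PS = (p₁ − p₀) / (1 − p₀).
PS = (0.82815 − 0.16324) / (1 − 0.16324) = 0.66491 / 0.83676 ≈ 0.7946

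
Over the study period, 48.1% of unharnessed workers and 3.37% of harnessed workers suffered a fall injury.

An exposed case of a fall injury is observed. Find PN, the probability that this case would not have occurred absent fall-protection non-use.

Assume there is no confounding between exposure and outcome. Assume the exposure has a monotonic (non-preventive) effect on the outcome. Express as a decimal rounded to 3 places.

PN ≈ 0.930

p₁ = 0.481, p₀ = 0.0337.
Under exogeneity and monotonicity, PN = (p₁ − p₀) / p₁.
PN = (0.481 − 0.0337) / 0.481 = 0.4473 / 0.481 ≈ 0.9299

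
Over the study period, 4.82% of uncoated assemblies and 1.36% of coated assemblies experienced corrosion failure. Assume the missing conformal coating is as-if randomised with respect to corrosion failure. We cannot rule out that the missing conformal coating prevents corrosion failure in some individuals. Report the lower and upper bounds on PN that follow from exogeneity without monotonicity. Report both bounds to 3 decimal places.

0.718 ≤ PN ≤ 1.000

p₁ = 0.0482, p₀ = 0.0136.
Under exogeneity alone the bounds on PN are max{0,(p₁−p₀)/p₁} ≤ PN ≤ min{1,(1−p₀)/p₁}.
  lower = (p₁ − p₀)/p₁ = 0.0346 / 0.0482 ≈ 0.7178
  upper = min{1, (1 − p₀)/p₁} = 0.9864 / 0.0482 ≈ 20.4647 → capped at 1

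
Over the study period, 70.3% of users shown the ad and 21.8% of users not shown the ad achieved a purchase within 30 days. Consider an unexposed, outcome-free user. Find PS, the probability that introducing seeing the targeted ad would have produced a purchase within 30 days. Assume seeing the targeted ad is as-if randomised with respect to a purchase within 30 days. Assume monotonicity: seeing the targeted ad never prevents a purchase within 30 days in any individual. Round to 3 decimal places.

p₁ = 0.703, p₀ = 0.218.
Under exogeneity and monotonicity, PS = (p₁ − p₀) / (1 − p₀).
PS = (0.703 − 0.218) / (1 − 0.218) = 0.485 / 0.782 ≈ 0.6202

PS ≈ 0.620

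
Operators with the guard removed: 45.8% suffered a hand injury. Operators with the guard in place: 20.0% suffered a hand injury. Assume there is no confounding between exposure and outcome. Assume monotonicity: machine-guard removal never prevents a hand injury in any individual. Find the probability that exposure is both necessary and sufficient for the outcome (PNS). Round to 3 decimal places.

PNS ≈ 0.258

p₁ = 0.458, p₀ = 0.2.
Under exogeneity and monotonicity, PNS = p₁ − p₀.
PNS = 0.458 − 0.2 = 0.258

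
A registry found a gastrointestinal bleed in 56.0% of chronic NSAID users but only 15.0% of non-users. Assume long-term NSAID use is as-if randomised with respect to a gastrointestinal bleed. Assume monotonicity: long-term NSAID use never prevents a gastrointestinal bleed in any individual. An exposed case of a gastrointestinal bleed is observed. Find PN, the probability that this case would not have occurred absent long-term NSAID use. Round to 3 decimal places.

PN ≈ 0.732

p₁ = 0.56, p₀ = 0.15.
Under exogeneity and monotonicity, PN = (p₁ − p₀) / p₁.
PN = (0.56 − 0.15) / 0.56 = 0.41 / 0.56 ≈ 0.7321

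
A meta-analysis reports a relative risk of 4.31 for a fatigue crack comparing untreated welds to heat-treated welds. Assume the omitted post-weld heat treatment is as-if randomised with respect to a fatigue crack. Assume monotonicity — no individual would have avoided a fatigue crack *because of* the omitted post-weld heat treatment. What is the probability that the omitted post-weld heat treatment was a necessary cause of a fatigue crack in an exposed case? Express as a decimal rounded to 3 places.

Under exogeneity and monotonicity, PN = (RR − 1) / RR = 1 − 1/RR.
PN = (4.31 − 1) / 4.31 = 3.31 / 4.31 ≈ 0.7680

PN ≈ 0.768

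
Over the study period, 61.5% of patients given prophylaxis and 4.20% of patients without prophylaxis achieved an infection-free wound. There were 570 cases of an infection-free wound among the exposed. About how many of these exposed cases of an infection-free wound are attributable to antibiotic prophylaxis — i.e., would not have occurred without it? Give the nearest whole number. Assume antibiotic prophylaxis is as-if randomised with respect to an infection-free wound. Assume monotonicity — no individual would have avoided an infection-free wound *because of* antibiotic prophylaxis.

p₁ = 0.615, p₀ = 0.042.
PN = (p₁ − p₀)/p₁ = (0.615 − 0.042) / 0.615 ≈ 0.93171.
Attributable cases ≈ PN × (exposed cases) = 0.93171 × 570 ≈ 531.07.

about 531 cases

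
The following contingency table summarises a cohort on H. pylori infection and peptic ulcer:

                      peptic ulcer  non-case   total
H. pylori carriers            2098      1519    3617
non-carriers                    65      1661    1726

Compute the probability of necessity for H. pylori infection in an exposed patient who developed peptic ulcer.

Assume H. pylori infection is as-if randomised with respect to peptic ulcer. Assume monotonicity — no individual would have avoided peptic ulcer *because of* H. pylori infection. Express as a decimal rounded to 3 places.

PN ≈ 0.935

p₁ = P(outcome | exposed) = 2098/3617 = 0.58004
p₀ = P(outcome | unexposed) = 65/1726 = 0.037659
Under exogeneity and monotonicity, PN = (p₁ − p₀)/p₁.
PN = (0.58004 − 0.037659) / 0.58004 ≈ 0.9351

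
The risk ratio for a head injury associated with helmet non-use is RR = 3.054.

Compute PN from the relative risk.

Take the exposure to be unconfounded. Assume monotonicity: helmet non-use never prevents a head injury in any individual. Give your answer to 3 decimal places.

PN ≈ 0.673

Under exogeneity and monotonicity, PN = (RR − 1) / RR = 1 − 1/RR.
PN = (3.054 − 1) / 3.054 = 2.054 / 3.054 ≈ 0.6726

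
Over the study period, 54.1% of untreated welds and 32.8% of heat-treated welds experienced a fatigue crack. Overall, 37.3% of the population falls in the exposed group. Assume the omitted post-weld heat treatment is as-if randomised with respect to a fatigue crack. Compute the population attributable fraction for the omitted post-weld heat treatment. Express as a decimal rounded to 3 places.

p₁ = 0.541, p₀ = 0.328.
Overall risk P(Y=1) = π·p₁ + (1−π)·p₀ = 0.373×0.541 + 0.627×0.328 = 0.40745.
Under exogeneity, PAF = [P(Y=1) − p₀] / P(Y=1).
PAF = (0.40745 − 0.328) / 0.40745 ≈ 0.1950

PAF ≈ 0.195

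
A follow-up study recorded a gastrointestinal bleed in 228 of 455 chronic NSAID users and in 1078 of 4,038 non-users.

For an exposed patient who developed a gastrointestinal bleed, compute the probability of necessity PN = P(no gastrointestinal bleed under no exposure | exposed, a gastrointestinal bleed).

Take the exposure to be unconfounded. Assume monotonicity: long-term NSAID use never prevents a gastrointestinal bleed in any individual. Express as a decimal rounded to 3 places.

p₁ = P(outcome | exposed) = 228/455 = 0.5011
p₀ = P(outcome | unexposed) = 1078/4038 = 0.26696
Under exogeneity and monotonicity, PN = (p₁ − p₀) / p₁.
PN = (0.5011 − 0.26696) / 0.5011 = 0.23414 / 0.5011 ≈ 0.4672

PN ≈ 0.467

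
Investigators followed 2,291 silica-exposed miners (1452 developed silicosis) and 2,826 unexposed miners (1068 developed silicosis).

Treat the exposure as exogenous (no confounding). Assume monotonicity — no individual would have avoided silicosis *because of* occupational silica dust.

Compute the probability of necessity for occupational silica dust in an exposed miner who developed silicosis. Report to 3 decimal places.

PN ≈ 0.404

p₁ = P(outcome | exposed) = 1452/2291 = 0.63378
p₀ = P(outcome | unexposed) = 1068/2826 = 0.37792
Under exogeneity and monotonicity, PN = (p₁ − p₀) / p₁.
PN = (0.63378 − 0.37792) / 0.63378 = 0.25587 / 0.63378 ≈ 0.4037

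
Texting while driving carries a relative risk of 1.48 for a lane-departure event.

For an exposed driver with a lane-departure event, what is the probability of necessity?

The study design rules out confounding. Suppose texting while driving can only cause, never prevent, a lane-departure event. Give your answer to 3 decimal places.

Under exogeneity and monotonicity, PN = (RR − 1) / RR = 1 − 1/RR.
PN = (1.48 − 1) / 1.48 = 0.48 / 1.48 ≈ 0.3243

PN ≈ 0.324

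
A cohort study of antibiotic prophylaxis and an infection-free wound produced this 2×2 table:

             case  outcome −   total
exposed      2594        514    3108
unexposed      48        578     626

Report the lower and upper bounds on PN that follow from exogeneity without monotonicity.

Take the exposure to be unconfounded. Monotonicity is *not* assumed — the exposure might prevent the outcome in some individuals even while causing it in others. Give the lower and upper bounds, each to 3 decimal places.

0.908 ≤ PN ≤ 1.000

p₁ = P(outcome | exposed) = 2594/3108 = 0.83462
p₀ = P(outcome | unexposed) = 48/626 = 0.076677
Under exogeneity alone the bounds on PN are max{0,(p₁−p₀)/p₁} ≤ PN ≤ min{1,(1−p₀)/p₁}.
  lower = (p₁ − p₀)/p₁ = 0.75794 / 0.83462 ≈ 0.9081
  upper = min{1, (1 − p₀)/p₁} = 0.92332 / 0.83462 ≈ 1.1063 → capped at 1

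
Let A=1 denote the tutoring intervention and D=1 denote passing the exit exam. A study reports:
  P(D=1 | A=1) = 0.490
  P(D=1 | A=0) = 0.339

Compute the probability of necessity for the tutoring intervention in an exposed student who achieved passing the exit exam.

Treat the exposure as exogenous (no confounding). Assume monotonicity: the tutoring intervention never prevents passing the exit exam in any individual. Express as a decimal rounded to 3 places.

Let p₁ = 0.49, p₀ = 0.339.
Under exogeneity and monotonicity, PN = (p₁ − p₀) / p₁.
PN = (0.49 − 0.339) / 0.49 = 0.151 / 0.49 ≈ 0.3082

PN ≈ 0.308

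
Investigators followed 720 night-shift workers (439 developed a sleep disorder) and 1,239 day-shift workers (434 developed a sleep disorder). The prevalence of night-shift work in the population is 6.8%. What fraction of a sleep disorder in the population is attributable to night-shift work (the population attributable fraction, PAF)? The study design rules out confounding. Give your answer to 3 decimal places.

PAF ≈ 0.048

p₁ = P(outcome | exposed) = 439/720 = 0.60972
p₀ = P(outcome | unexposed) = 434/1239 = 0.35028
Overall risk P(Y=1) = π·p₁ + (1−π)·p₀ = 0.068×0.60972 + 0.932×0.35028 = 0.36792.
Under exogeneity, PAF = [P(Y=1) − p₀] / P(Y=1).
PAF = (0.36792 − 0.35028) / 0.36792 ≈ 0.0479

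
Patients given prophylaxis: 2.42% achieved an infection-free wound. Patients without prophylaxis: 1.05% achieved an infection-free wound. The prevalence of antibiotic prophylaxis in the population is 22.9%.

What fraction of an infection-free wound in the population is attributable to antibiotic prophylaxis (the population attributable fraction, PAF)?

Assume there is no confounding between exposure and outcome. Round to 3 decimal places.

p₁ = 0.0242, p₀ = 0.0105.
Overall risk P(Y=1) = π·p₁ + (1−π)·p₀ = 0.229×0.0242 + 0.771×0.0105 = 0.013637.
Under exogeneity, PAF = [P(Y=1) − p₀] / P(Y=1).
PAF = (0.013637 − 0.0105) / 0.013637 ≈ 0.2301

PAF ≈ 0.230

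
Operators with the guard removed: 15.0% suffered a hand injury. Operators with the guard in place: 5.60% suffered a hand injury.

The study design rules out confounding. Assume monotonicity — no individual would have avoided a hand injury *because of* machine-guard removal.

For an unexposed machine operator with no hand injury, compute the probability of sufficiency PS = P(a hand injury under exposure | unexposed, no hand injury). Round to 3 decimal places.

p₁ = 0.15, p₀ = 0.056.
Under exogeneity and monotonicity, PS = (p₁ − p₀) / (1 − p₀).
PS = (0.15 − 0.056) / (1 − 0.056) = 0.094 / 0.944 ≈ 0.0996

PS ≈ 0.100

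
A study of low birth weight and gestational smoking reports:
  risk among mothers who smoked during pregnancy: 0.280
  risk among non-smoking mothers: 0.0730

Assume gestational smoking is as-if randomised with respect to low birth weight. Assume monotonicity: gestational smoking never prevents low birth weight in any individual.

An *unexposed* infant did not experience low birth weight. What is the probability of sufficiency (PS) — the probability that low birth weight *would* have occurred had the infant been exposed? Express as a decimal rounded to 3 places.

PS ≈ 0.223

Let p₁ = 0.28, p₀ = 0.073.
Under exogeneity and monotonicity, PS = (p₁ − p₀) / (1 − p₀).
PS = (0.28 − 0.073) / (1 − 0.073) = 0.207 / 0.927 ≈ 0.2233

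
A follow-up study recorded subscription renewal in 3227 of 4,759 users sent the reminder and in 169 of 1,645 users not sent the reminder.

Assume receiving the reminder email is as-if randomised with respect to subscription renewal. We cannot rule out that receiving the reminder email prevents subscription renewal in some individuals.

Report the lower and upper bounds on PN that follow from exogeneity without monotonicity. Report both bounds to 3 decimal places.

0.848 ≤ PN ≤ 1.000

p₁ = P(outcome | exposed) = 3227/4759 = 0.67808
p₀ = P(outcome | unexposed) = 169/1645 = 0.10274
Under exogeneity alone the bounds on PN are max{0,(p₁−p₀)/p₁} ≤ PN ≤ min{1,(1−p₀)/p₁}.
  lower = (p₁ − p₀)/p₁ = 0.57535 / 0.67808 ≈ 0.8485
  upper = min{1, (1 − p₀)/p₁} = 0.89726 / 0.67808 ≈ 1.3232 → capped at 1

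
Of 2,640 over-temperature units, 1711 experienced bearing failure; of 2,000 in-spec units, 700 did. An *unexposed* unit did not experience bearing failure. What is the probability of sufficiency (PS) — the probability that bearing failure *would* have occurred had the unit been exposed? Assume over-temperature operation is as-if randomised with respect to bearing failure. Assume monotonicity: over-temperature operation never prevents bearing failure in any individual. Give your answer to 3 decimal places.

p₁ = P(outcome | exposed) = 1711/2640 = 0.64811
p₀ = P(outcome | unexposed) = 700/2000 = 0.35
Under exogeneity and monotonicity, PS = (p₁ − p₀) / (1 − p₀).
PS = (0.64811 − 0.35) / (1 − 0.35) = 0.29811 / 0.65 ≈ 0.4586

PS ≈ 0.459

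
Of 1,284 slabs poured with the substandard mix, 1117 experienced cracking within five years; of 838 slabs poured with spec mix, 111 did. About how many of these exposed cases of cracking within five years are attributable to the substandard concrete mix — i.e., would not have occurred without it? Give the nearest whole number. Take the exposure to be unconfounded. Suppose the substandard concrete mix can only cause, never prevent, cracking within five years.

p₁ = P(outcome | exposed) = 1117/1284 = 0.86994
p₀ = P(outcome | unexposed) = 111/838 = 0.13246
PN = (p₁ − p₀)/p₁ = (0.86994 − 0.13246) / 0.86994 ≈ 0.84774.
Attributable cases ≈ PN × (exposed cases) = 0.84774 × 1117 ≈ 946.92.

about 947 cases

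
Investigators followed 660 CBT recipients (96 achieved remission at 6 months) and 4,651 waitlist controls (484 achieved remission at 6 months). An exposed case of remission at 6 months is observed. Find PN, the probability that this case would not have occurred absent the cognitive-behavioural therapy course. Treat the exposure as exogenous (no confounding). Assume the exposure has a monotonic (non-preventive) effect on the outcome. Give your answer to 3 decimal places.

p₁ = P(outcome | exposed) = 96/660 = 0.14545
p₀ = P(outcome | unexposed) = 484/4651 = 0.10406
Under exogeneity and monotonicity, PN = (p₁ − p₀) / p₁.
PN = (0.14545 − 0.10406) / 0.14545 = 0.041391 / 0.14545 ≈ 0.2846

PN ≈ 0.285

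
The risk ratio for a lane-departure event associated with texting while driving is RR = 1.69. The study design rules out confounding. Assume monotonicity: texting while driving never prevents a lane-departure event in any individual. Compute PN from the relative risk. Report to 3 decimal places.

PN ≈ 0.408

Under exogeneity and monotonicity, PN = (RR − 1) / RR = 1 − 1/RR.
PN = (1.69 − 1) / 1.69 = 0.69 / 1.69 ≈ 0.4083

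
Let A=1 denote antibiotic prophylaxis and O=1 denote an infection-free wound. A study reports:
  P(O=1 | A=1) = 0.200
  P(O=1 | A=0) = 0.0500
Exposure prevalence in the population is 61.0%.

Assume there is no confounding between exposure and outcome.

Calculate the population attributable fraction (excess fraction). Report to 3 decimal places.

Let p₁ = 0.2, p₀ = 0.05.
Overall risk P(Y=1) = π·p₁ + (1−π)·p₀ = 0.61×0.2 + 0.39×0.05 = 0.1415.
Under exogeneity, PAF = [P(Y=1) − p₀] / P(Y=1).
PAF = (0.1415 − 0.05) / 0.1415 ≈ 0.6466

PAF ≈ 0.647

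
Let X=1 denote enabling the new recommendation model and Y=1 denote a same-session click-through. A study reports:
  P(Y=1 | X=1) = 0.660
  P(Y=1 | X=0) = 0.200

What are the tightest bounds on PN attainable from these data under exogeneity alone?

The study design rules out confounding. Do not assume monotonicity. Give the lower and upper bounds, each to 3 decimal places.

0.697 ≤ PN ≤ 1.000

Let p₁ = 0.66, p₀ = 0.2.
Under exogeneity alone the bounds on PN are max{0,(p₁−p₀)/p₁} ≤ PN ≤ min{1,(1−p₀)/p₁}.
  lower = (p₁ − p₀)/p₁ = 0.46 / 0.66 ≈ 0.6970
  upper = min{1, (1 − p₀)/p₁} = 0.8 / 0.66 ≈ 1.2121 → capped at 1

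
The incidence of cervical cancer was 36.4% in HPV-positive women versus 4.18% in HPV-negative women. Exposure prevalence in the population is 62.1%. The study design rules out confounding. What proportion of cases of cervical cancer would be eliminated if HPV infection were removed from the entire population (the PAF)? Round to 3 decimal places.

PAF ≈ 0.827

p₁ = 0.364, p₀ = 0.0418.
Overall risk P(Y=1) = π·p₁ + (1−π)·p₀ = 0.621×0.364 + 0.379×0.0418 = 0.24189.
Under exogeneity, PAF = [P(Y=1) − p₀] / P(Y=1).
PAF = (0.24189 − 0.0418) / 0.24189 ≈ 0.8272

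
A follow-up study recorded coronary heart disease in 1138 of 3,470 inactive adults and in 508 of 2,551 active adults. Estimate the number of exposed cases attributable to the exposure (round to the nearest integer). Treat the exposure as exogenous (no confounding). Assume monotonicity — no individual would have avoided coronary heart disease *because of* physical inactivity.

about 447 cases

p₁ = P(outcome | exposed) = 1138/3470 = 0.32795
p₀ = P(outcome | unexposed) = 508/2551 = 0.19914
PN = (p₁ − p₀)/p₁ = (0.32795 − 0.19914) / 0.32795 ≈ 0.39279.
Attributable cases ≈ PN × (exposed cases) = 0.39279 × 1138 ≈ 446.99.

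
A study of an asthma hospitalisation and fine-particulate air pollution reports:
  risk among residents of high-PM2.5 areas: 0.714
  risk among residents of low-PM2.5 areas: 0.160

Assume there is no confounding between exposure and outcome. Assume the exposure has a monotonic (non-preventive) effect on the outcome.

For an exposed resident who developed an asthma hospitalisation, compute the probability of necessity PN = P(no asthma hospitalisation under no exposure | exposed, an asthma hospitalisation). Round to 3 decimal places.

Let p₁ = 0.714, p₀ = 0.16.
Under exogeneity and monotonicity, PN = (p₁ − p₀) / p₁.
PN = (0.714 − 0.16) / 0.714 = 0.554 / 0.714 ≈ 0.7759

PN ≈ 0.776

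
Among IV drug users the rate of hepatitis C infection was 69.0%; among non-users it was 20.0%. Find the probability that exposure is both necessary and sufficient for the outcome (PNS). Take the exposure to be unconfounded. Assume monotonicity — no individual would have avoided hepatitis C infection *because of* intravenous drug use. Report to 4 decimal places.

p₁ = 0.69, p₀ = 0.2.
Under exogeneity and monotonicity, PNS = p₁ − p₀.
PNS = 0.69 − 0.2 = 0.49

PNS ≈ 0.4900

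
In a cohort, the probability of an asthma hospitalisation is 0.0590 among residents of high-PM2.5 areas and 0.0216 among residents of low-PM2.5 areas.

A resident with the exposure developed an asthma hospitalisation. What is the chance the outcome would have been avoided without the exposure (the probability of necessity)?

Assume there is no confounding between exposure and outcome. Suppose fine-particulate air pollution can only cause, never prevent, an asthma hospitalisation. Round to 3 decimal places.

PN ≈ 0.634

Let p₁ = 0.059, p₀ = 0.0216.
Under exogeneity and monotonicity, PN = (p₁ − p₀) / p₁.
PN = (0.059 − 0.0216) / 0.059 = 0.0374 / 0.059 ≈ 0.6339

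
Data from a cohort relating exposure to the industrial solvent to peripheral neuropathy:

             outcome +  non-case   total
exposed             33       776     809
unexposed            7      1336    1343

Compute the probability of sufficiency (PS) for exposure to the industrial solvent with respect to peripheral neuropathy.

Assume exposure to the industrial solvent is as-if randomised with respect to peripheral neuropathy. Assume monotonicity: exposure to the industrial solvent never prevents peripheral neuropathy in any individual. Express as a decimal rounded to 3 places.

PS ≈ 0.036

p₁ = P(outcome | exposed) = 33/809 = 0.040791
p₀ = P(outcome | unexposed) = 7/1343 = 0.0052122
Under exogeneity and monotonicity, PS = (p₁ − p₀) / (1 − p₀).
PS = (0.040791 − 0.0052122) / (1 − 0.0052122) = 0.035579 / 0.99479 ≈ 0.0358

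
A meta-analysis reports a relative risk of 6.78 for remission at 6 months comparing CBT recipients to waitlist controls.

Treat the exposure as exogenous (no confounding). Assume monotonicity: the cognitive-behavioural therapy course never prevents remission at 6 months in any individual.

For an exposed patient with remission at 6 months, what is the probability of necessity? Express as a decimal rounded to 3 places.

Under exogeneity and monotonicity, PN = (RR − 1) / RR = 1 − 1/RR.
PN = (6.78 − 1) / 6.78 = 5.78 / 6.78 ≈ 0.8525

PN ≈ 0.853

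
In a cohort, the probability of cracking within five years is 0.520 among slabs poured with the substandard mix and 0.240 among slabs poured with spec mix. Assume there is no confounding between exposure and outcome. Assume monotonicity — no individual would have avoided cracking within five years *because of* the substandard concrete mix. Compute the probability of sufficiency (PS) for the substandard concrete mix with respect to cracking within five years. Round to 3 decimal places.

Let p₁ = 0.52, p₀ = 0.24.
Under exogeneity and monotonicity, PS = (p₁ − p₀) / (1 − p₀).
PS = (0.52 − 0.24) / (1 − 0.24) = 0.28 / 0.76 ≈ 0.3684

PS ≈ 0.368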